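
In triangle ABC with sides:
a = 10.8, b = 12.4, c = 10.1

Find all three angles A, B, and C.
Law of cosines for each angle (a² = 116.64, b² = 153.76, c² = 102.01):
cos(A) = (b² + c² − a²)/(2bc) = (153.76 + 102.01 − 116.64)/(2·12.4·10.1) = 139.13/250.48 ≈ 0.555454  ⇒  A ≈ 56.258°
cos(B) = (a² + c² − b²)/(2ac) = (116.64 + 102.01 − 153.76)/(2·10.8·10.1) = 64.89/218.16 ≈ 0.297442  ⇒  B ≈ 72.696°
cos(C) = (a² + b² − c²)/(2ab) = (116.64 + 153.76 − 102.01)/(2·10.8·12.4) = 168.39/267.84 ≈ 0.628696  ⇒  C ≈ 51.046°
Check: A + B + C ≈ 180°

A = 56.26°, B = 72.7°, C = 51.05°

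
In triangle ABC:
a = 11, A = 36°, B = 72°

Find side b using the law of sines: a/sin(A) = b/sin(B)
a/sin(A) = b/sin(B)  ⇒  b = a·sin(B)/sin(A) = 11·sin(72°)/sin(36°)
sin(72°) ≈ 0.951057, sin(36°) ≈ 0.587785
b ≈ 11·0.951057/0.587785 ≈ 10.4616/0.587785 ≈ 17.7984

b = 17.8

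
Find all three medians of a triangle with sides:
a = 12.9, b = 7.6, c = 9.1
Median formula: m_a = ½√(2b² + 2c² − a²) (and cyclically). a² = 166.41, b² = 57.76, c² = 82.81.
m_a = ½√(2·57.76 + 2·82.81 − 166.41) = ½√114.73 ≈ ½·10.7112 ≈ 5.3556
m_b = ½√(2·166.41 + 2·82.81 − 57.76) = ½√440.68 ≈ ½·20.9924 ≈ 10.4962
m_c = ½√(2·166.41 + 2·57.76 − 82.81) = ½√365.53 ≈ ½·19.1188 ≈ 9.55942

m_a = 5.356, m_b = 10.5, m_c = 9.559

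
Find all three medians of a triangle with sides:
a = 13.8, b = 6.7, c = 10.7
Median formula: m_a = ½√(2b² + 2c² − a²) (and cyclically). a² = 190.44, b² = 44.89, c² = 114.49.
m_a = ½√(2·44.89 + 2·114.49 − 190.44) = ½√128.32 ≈ ½·11.3278 ≈ 5.66392
m_b = ½√(2·190.44 + 2·114.49 − 44.89) = ½√564.97 ≈ ½·23.7691 ≈ 11.8845
m_c = ½√(2·190.44 + 2·44.89 − 114.49) = ½√356.17 ≈ ½·18.8725 ≈ 9.43623

m_a = 5.664, m_b = 11.88, m_c = 9.436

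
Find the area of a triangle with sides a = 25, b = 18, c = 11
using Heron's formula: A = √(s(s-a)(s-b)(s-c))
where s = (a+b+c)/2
s = (25 + 18 + 11)/2 = 54/2 = 27
s − a = 2, s − b = 9, s − c = 16
s(s−a)(s−b)(s−c) = 27·2·9·16 = 7776
Area = √7776 ≈ 88.1816

s = 27.0, Area = 88.18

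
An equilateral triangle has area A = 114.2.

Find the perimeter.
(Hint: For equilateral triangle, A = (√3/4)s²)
A = (√3/4)s²  ⇒  s² = 4A/√3 = 4·114.2/√3 = 456.8/1.73205 ≈ 263.734
s ≈ √263.734 ≈ 16.2399
Perimeter = 3s ≈ 3·16.2399 ≈ 48.7196

Perimeter = 48.72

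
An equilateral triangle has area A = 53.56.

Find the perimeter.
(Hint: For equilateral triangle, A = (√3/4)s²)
A = (√3/4)s²  ⇒  s² = 4A/√3 = 4·53.56/√3 = 214.24/1.73205 ≈ 123.692
s ≈ √123.692 ≈ 11.1217
Perimeter = 3s ≈ 3·11.1217 ≈ 33.365

Perimeter = 33.37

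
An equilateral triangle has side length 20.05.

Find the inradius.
r = Area/s with s the semi-perimeter.
Area = (√3/4)·20.05² = (√3/4)·402.0025 ≈ 0.433013·402.0025 ≈ 174.072
s = 3·20.05/2 = 30.075
r ≈ 174.072/30.075 ≈ 5.78794
(Equivalently r = side/(2√3) = 20.05/3.4641 ≈ 5.78794.)

r = 5.788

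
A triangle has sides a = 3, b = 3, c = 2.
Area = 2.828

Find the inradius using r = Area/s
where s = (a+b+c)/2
s = (3 + 3 + 2)/2 = 8/2 = 4
r = Area/s = 2.828/4 ≈ 0.707

r = 0.707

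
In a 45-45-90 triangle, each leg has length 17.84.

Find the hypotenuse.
In a 45-45-90 triangle the sides are in ratio 1 : 1 : √2, so hypotenuse = leg·√2.
Hypotenuse = 17.84·√2 ≈ 17.84·1.41421 ≈ 25.2296

Hypotenuse = 17.84√2 = 25.23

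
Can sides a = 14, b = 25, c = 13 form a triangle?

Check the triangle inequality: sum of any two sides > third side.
a + b vs c: 14 + 25 = 39 > 13  ✓
a + c vs b: 14 + 13 = 27 > 25  ✓
b + c vs a: 25 + 13 = 38 > 14  ✓

Yes, triangle inequality satisfied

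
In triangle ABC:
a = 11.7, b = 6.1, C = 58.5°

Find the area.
Two sides and the included angle (SAS): A = ½·a·b·sin(C) = ½·11.7·6.1·sin(58.5°)
sin(58.5°) ≈ 0.85264
A ≈ ½·71.37·0.85264 = 35.685·0.85264 ≈ 30.4265

Area = 30.43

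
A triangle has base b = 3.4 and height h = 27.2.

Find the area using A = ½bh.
A = ½·b·h = ½·3.4·27.2 = ½·92.48 = 46.24

Area = 46.24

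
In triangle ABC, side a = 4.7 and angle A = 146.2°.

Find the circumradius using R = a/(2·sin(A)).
R = a/(2·sin(A)) = 4.7/(2·sin(146.2°))
sin(146.2°) ≈ 0.556296
R ≈ 4.7/(2·0.556296) = 4.7/1.11259 ≈ 4.22437

R = 4.224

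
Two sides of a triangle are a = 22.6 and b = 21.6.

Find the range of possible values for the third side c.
Triangle inequality: |a − b| < c < a + b
|a − b| = |22.6 − 21.6| = 1
a + b = 22.6 + 21.6 = 44.2

1 < c < 44.2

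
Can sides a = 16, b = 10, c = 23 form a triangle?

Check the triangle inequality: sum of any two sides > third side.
a + b vs c: 16 + 10 = 26 > 23  ✓
a + c vs b: 16 + 23 = 39 > 10  ✓
b + c vs a: 10 + 23 = 33 > 16  ✓

Yes, triangle inequality satisfied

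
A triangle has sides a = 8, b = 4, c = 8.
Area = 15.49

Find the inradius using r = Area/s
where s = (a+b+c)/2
s = (8 + 4 + 8)/2 = 20/2 = 10
r = Area/s = 15.49/10 ≈ 1.549

r = 1.549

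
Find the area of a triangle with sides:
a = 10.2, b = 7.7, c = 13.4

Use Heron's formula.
s = (10.2 + 7.7 + 13.4)/2 = 31.3/2 = 15.65
s − a = 5.45, s − b = 7.95, s − c = 2.25
s(s−a)(s−b)(s−c) = 15.65·5.45·7.95·2.25 ≈ 1525.67
Area = √1525.67 ≈ 39.0598

Area = 39.06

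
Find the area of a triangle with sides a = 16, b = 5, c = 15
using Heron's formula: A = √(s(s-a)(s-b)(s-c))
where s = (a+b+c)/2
s = (16 + 5 + 15)/2 = 36/2 = 18
s − a = 2, s − b = 13, s − c = 3
s(s−a)(s−b)(s−c) = 18·2·13·3 = 1404
Area = √1404 ≈ 37.47

s = 18.0, Area = 37.47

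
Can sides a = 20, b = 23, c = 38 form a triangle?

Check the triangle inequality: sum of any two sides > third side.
a + b vs c: 20 + 23 = 43 > 38  ✓
a + c vs b: 20 + 38 = 58 > 23  ✓
b + c vs a: 23 + 38 = 61 > 20  ✓

Yes, triangle inequality satisfied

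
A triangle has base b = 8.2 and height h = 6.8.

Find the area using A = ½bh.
A = ½·b·h = ½·8.2·6.8 = ½·55.76 = 27.88

Area = 27.88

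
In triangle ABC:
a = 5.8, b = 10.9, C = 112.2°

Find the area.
Two sides and the included angle (SAS): A = ½·a·b·sin(C) = ½·5.8·10.9·sin(112.2°)
sin(112.2°) ≈ 0.925871
A ≈ ½·63.22·0.925871 = 31.61·0.925871 ≈ 29.2668

Area = 29.27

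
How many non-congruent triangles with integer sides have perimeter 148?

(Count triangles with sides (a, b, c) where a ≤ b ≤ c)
Let a ≤ b ≤ c with a + b + c = 148. The only binding inequality is a + b > c, i.e. 148 − c > c, so c < 148/2; and c ≥ 148/3 since c is the largest side.
So 50 ≤ c ≤ 73. For each c, b runs from ⌈(148 − c)/2⌉ up to c (then a = 148 − b − c satisfies 1 ≤ a ≤ b automatically), giving c − ⌈(148 − c)/2⌉ + 1 choices.
Summing over c: 2 + 3 + 5 + 6 + … + 35 + 36  (24 terms, c = 50, …, 73) = 456
Check (closed form: nearest integer to p²/48 for even p, (p+3)²/48 for odd p): 148²/48 = 21904/48 ≈ 456.33 → 456

456 triangles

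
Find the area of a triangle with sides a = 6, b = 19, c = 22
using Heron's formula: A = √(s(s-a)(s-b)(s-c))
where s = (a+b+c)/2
s = (6 + 19 + 22)/2 = 47/2 = 23.5
s − a = 17.5, s − b = 4.5, s − c = 1.5
s(s−a)(s−b)(s−c) = 23.5·17.5·4.5·1.5 = 2775.9375
Area = √2775.9375 ≈ 52.6872

s = 23.5, Area = 52.69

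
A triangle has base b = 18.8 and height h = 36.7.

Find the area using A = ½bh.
A = ½·b·h = ½·18.8·36.7 = ½·689.96 = 344.98

Area = 344.98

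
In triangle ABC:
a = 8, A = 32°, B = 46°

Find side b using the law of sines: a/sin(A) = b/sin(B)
a/sin(A) = b/sin(B)  ⇒  b = a·sin(B)/sin(A) = 8·sin(46°)/sin(32°)
sin(46°) ≈ 0.71934, sin(32°) ≈ 0.529919
b ≈ 8·0.71934/0.529919 ≈ 5.75472/0.529919 ≈ 10.8596

b = 10.86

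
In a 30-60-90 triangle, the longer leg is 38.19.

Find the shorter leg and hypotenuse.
In a 30-60-90 triangle the sides are in ratio 1 : √3 : 2, so short leg = long leg/√3 and hypotenuse = 2·(short leg).
Short leg = 38.19/√3 ≈ 38.19/1.73205 ≈ 22.049
Hypotenuse = 2·22.049 ≈ 44.098

Short leg = 22.05, Hypotenuse = 44.1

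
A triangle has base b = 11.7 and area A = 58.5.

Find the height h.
A = ½·b·h  ⇒  h = 2A/b = 2·58.5/11.7 = 117/11.7 ≈ 10

h = 10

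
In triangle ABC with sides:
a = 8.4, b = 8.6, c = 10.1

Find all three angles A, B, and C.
Law of cosines for each angle (a² = 70.56, b² = 73.96, c² = 102.01):
cos(A) = (b² + c² − a²)/(2bc) = (73.96 + 102.01 − 70.56)/(2·8.6·10.1) = 105.41/173.72 ≈ 0.606781  ⇒  A ≈ 52.6429°
cos(B) = (a² + c² − b²)/(2ac) = (70.56 + 102.01 − 73.96)/(2·8.4·10.1) = 98.61/169.68 ≈ 0.581153  ⇒  B ≈ 54.4683°
cos(C) = (a² + b² − c²)/(2ab) = (70.56 + 73.96 − 102.01)/(2·8.4·8.6) = 42.51/144.48 ≈ 0.294228  ⇒  C ≈ 72.8888°
Check: A + B + C ≈ 180°

A = 52.64°, B = 54.47°, C = 72.89°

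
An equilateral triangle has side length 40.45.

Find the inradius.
r = Area/s with s the semi-perimeter.
Area = (√3/4)·40.45² = (√3/4)·1636.2025 ≈ 0.433013·1636.2025 ≈ 708.496
s = 3·40.45/2 = 60.675
r ≈ 708.496/60.675 ≈ 11.6769
(Equivalently r = side/(2√3) = 40.45/3.4641 ≈ 11.6769.)

r = 11.68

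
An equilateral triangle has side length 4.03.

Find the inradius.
r = Area/s with s the semi-perimeter.
Area = (√3/4)·4.03² = (√3/4)·16.2409 ≈ 0.433013·16.2409 ≈ 7.03252
s = 3·4.03/2 = 6.045
r ≈ 7.03252/6.045 ≈ 1.16336
(Equivalently r = side/(2√3) = 4.03/3.4641 ≈ 1.16336.)

r = 1.163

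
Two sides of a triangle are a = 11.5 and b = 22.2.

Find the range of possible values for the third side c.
Triangle inequality: |a − b| < c < a + b
|a − b| = |11.5 − 22.2| = 10.7
a + b = 11.5 + 22.2 = 33.7

10.7 < c < 33.7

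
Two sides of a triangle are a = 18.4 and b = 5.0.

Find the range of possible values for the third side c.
Triangle inequality: |a − b| < c < a + b
|a − b| = |18.4 − 5.0| = 13.4
a + b = 18.4 + 5.0 = 23.4

13.4 < c < 23.4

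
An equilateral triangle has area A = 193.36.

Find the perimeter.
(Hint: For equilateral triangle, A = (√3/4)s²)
A = (√3/4)s²  ⇒  s² = 4A/√3 = 4·193.36/√3 = 773.44/1.73205 ≈ 446.546
s ≈ √446.546 ≈ 21.1316
Perimeter = 3s ≈ 3·21.1316 ≈ 63.3949

Perimeter = 63.39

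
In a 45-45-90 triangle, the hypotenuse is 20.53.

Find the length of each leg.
In a 45-45-90 triangle hypotenuse = leg·√2, so leg = hypotenuse/√2.
Leg = 20.53/√2 ≈ 20.53/1.41421 ≈ 14.5169

Each leg = 14.52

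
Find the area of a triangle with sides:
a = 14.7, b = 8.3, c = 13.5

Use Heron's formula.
s = (14.7 + 8.3 + 13.5)/2 = 36.5/2 = 18.25
s − a = 3.55, s − b = 9.95, s − c = 4.75
s(s−a)(s−b)(s−c) = 18.25·3.55·9.95·4.75 ≈ 3062.02
Area = √3062.02 ≈ 55.3355

Area = 55.34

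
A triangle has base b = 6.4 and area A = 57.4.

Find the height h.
A = ½·b·h  ⇒  h = 2A/b = 2·57.4/6.4 = 114.8/6.4 ≈ 17.9375

h = 17.94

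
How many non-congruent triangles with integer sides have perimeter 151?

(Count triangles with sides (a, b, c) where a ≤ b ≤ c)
Let a ≤ b ≤ c with a + b + c = 151. The only binding inequality is a + b > c, i.e. 151 − c > c, so c < 151/2; and c ≥ 151/3 since c is the largest side.
So 51 ≤ c ≤ 75. For each c, b runs from ⌈(151 − c)/2⌉ up to c (then a = 151 − b − c satisfies 1 ≤ a ≤ b automatically), giving c − ⌈(151 − c)/2⌉ + 1 choices.
Summing over c: 2 + 3 + 5 + 6 + … + 36 + 38  (25 terms, c = 51, …, 75) = 494
Check (closed form: nearest integer to p²/48 for even p, (p+3)²/48 for odd p): (151+3)²/48 = 154²/48 = 23716/48 ≈ 494.08 → 494

494 triangles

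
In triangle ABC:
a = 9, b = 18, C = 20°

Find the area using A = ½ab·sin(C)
A = ½·a·b·sin(C) = ½·9·18·sin(20°)
sin(20°) ≈ 0.34202
A ≈ ½·162·0.34202 = 81·0.34202 ≈ 27.7036

Area = 27.7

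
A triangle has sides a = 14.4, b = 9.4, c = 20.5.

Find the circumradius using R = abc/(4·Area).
First find the area with Heron's formula.
s = (14.4 + 9.4 + 20.5)/2 = 22.15
Area = √(s(s−a)(s−b)(s−c)) = √(22.15·7.75·12.75·1.65) ≈ √3611.35 ≈ 60.0945
abc = 14.4·9.4·20.5 = 2774.88
R = abc/(4·Area) ≈ 2774.88/(4·60.0945) = 2774.88/240.378 ≈ 11.5438

R = 11.54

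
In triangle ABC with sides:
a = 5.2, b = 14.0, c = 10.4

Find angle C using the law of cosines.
c² = a² + b² − 2ab·cos(C)  ⇒  cos(C) = (a² + b² − c²)/(2ab)
cos(C) = (5.2² + 14.0² − 10.4²)/(2·5.2·14.0) = (27.04 + 196 − 108.16)/145.6 = 114.88/145.6 ≈ 0.789011
C = arccos(0.789011) ≈ 37.9068°

C = 37.91°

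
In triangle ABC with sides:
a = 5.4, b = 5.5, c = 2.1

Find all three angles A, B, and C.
Law of cosines for each angle (a² = 29.16, b² = 30.25, c² = 4.41):
cos(A) = (b² + c² − a²)/(2bc) = (30.25 + 4.41 − 29.16)/(2·5.5·2.1) = 5.5/23.1 ≈ 0.238095  ⇒  A ≈ 76.2259°
cos(B) = (a² + c² − b²)/(2ac) = (29.16 + 4.41 − 30.25)/(2·5.4·2.1) = 3.32/22.68 ≈ 0.146384  ⇒  B ≈ 81.5825°
cos(C) = (a² + b² − c²)/(2ab) = (29.16 + 30.25 − 4.41)/(2·5.4·5.5) = 55/59.4 ≈ 0.925926  ⇒  C ≈ 22.1916°
Check: A + B + C ≈ 180°

A = 76.23°, B = 81.58°, C = 22.19°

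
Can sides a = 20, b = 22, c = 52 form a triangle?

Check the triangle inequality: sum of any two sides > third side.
a + b vs c: 20 + 22 = 42 ≤ 52  ✗
a + c vs b: 20 + 52 = 72 > 22  ✓
b + c vs a: 22 + 52 = 74 > 20  ✓

No: 20 + 22 = 42 is not > 52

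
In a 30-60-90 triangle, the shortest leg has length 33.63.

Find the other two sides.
In a 30-60-90 triangle the sides are in ratio 1 : √3 : 2 (short leg : long leg : hypotenuse).
Long leg = 33.63·√3 ≈ 33.63·1.73205 ≈ 58.2489
Hypotenuse = 2·33.63 = 67.26

Long leg = 33.63√3 = 58.25, Hypotenuse = 67.26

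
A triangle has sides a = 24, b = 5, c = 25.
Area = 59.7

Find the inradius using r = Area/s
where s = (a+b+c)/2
s = (24 + 5 + 25)/2 = 54/2 = 27
r = Area/s = 59.7/27 ≈ 2.21111

r = 2.211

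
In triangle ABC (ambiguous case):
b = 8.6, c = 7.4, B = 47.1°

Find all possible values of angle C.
b/sin(B) = c/sin(C)  ⇒  sin(C) = c·sin(B)/b = 7.4·sin(47.1°)/8.6
sin(47.1°) ≈ 0.732543
sin(C) ≈ 7.4·0.732543/8.6 ≈ 5.42082/8.6 ≈ 0.630328
Candidate 1: C₁ = arcsin(0.630328) ≈ 39.0743°  →  A = 180° − 47.1° − 39.0743° ≈ 93.8257° > 0, valid
Candidate 2: C₂ = 180° − C₁ ≈ 140.926°  →  A = 180° − 47.1° − 140.926° ≈ -8.0257° ≤ 0, not a valid triangle

C = 39.07° (one solution)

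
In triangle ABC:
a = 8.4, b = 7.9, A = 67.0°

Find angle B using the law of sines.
a/sin(A) = b/sin(B)  ⇒  sin(B) = b·sin(A)/a = 7.9·sin(67.0°)/8.4
sin(67.0°) ≈ 0.920505
sin(B) ≈ 7.9·0.920505/8.4 ≈ 7.27199/8.4 ≈ 0.865713
B = arcsin(0.865713) ≈ 59.9642°
(Since b ≤ a we need B ≤ A, so the obtuse alternative 180° − 59.9642° ≈ 120.036° is rejected.)

B = 59.96°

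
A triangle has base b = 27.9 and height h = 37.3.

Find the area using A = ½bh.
A = ½·b·h = ½·27.9·37.3 = ½·1040.67 = 520.335

Area = 520.335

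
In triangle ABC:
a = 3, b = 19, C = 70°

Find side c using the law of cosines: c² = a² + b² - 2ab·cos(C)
c² = 3² + 19² − 2·3·19·cos(70°)
cos(70°) ≈ 0.34202
c² ≈ 9 + 361 − 114·(0.34202) ≈ 370 − 38.9903 ≈ 331.01
c ≈ √331.01 ≈ 18.1937

c = 18.19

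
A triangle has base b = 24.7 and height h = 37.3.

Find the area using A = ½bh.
A = ½·b·h = ½·24.7·37.3 = ½·921.31 = 460.655

Area = 460.655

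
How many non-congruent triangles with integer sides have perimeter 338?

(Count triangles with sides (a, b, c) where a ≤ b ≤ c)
Let a ≤ b ≤ c with a + b + c = 338. The only binding inequality is a + b > c, i.e. 338 − c > c, so c < 338/2; and c ≥ 338/3 since c is the largest side.
So 113 ≤ c ≤ 168. For each c, b runs from ⌈(338 − c)/2⌉ up to c (then a = 338 − b − c satisfies 1 ≤ a ≤ b automatically), giving c − ⌈(338 − c)/2⌉ + 1 choices.
Summing over c: 1 + 3 + 4 + 6 + … + 82 + 84  (56 terms, c = 113, …, 168) = 2380
Check (closed form: nearest integer to p²/48 for even p, (p+3)²/48 for odd p): 338²/48 = 114244/48 ≈ 2380.08 → 2380

2380 triangles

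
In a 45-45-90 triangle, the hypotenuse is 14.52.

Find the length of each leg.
In a 45-45-90 triangle hypotenuse = leg·√2, so leg = hypotenuse/√2.
Leg = 14.52/√2 ≈ 14.52/1.41421 ≈ 10.2672

Each leg = 10.27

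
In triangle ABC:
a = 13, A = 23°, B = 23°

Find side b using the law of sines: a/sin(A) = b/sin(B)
a/sin(A) = b/sin(B)  ⇒  b = a·sin(B)/sin(A) = 13·sin(23°)/sin(23°)
sin(23°) ≈ 0.390731, sin(23°) ≈ 0.390731
b ≈ 13·0.390731/0.390731 ≈ 5.0795/0.390731 ≈ 13

b = 13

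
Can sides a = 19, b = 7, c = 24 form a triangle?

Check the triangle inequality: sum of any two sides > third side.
a + b vs c: 19 + 7 = 26 > 24  ✓
a + c vs b: 19 + 24 = 43 > 7  ✓
b + c vs a: 7 + 24 = 31 > 19  ✓

Yes, triangle inequality satisfied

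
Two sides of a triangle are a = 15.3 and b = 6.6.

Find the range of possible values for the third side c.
Triangle inequality: |a − b| < c < a + b
|a − b| = |15.3 − 6.6| = 8.7
a + b = 15.3 + 6.6 = 21.9

8.7 < c < 21.9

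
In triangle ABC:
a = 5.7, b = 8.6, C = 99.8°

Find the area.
Two sides and the included angle (SAS): A = ½·a·b·sin(C) = ½·5.7·8.6·sin(99.8°)
sin(99.8°) ≈ 0.985408
A ≈ ½·49.02·0.985408 = 24.51·0.985408 ≈ 24.1523

Area = 24.15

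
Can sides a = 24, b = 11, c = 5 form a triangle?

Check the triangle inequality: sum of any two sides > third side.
a + b vs c: 24 + 11 = 35 > 5  ✓
a + c vs b: 24 + 5 = 29 > 11  ✓
b + c vs a: 11 + 5 = 16 ≤ 24  ✗

No: 11 + 5 = 16 is not > 24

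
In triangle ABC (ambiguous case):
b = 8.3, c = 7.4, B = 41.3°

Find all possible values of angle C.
b/sin(B) = c/sin(C)  ⇒  sin(C) = c·sin(B)/b = 7.4·sin(41.3°)/8.3
sin(41.3°) ≈ 0.660002
sin(C) ≈ 7.4·0.660002/8.3 ≈ 4.88401/8.3 ≈ 0.588435
Candidate 1: C₁ = arcsin(0.588435) ≈ 36.046°  →  A = 180° − 41.3° − 36.046° ≈ 102.654° > 0, valid
Candidate 2: C₂ = 180° − C₁ ≈ 143.954°  →  A = 180° − 41.3° − 143.954° ≈ -5.254° ≤ 0, not a valid triangle

C = 36.05° (one solution)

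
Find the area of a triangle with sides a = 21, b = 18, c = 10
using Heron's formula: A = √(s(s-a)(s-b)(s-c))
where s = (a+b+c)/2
s = (21 + 18 + 10)/2 = 49/2 = 24.5
s − a = 3.5, s − b = 6.5, s − c = 14.5
s(s−a)(s−b)(s−c) = 24.5·3.5·6.5·14.5 = 8081.9375
Area = √8081.9375 ≈ 89.8996

s = 24.5, Area = 89.9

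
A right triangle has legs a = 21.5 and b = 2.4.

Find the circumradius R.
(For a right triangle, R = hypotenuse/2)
Hypotenuse c = √(a² + b²) = √(462.25 + 5.76) = √468.01 ≈ 21.6335
R = c/2 ≈ 21.6335/2 ≈ 10.8168

R = 10.82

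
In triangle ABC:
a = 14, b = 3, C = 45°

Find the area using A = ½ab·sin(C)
A = ½·a·b·sin(C) = ½·14·3·sin(45°)
sin(45°) ≈ 0.707107
A ≈ ½·42·0.707107 = 21·0.707107 ≈ 14.8492

Area = 14.85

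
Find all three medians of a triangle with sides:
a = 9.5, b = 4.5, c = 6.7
Median formula: m_a = ½√(2b² + 2c² − a²) (and cyclically). a² = 90.25, b² = 20.25, c² = 44.89.
m_a = ½√(2·20.25 + 2·44.89 − 90.25) = ½√40.03 ≈ ½·6.32693 ≈ 3.16346
m_b = ½√(2·90.25 + 2·44.89 − 20.25) = ½√250.03 ≈ ½·15.8123 ≈ 7.90617
m_c = ½√(2·90.25 + 2·20.25 − 44.89) = ½√176.11 ≈ ½·13.2706 ≈ 6.63532

m_a = 3.163, m_b = 7.906, m_c = 6.635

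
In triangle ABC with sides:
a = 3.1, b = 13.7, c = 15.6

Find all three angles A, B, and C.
Law of cosines for each angle (a² = 9.61, b² = 187.69, c² = 243.36):
cos(A) = (b² + c² − a²)/(2bc) = (187.69 + 243.36 − 9.61)/(2·13.7·15.6) = 421.44/427.44 ≈ 0.985963  ⇒  A ≈ 9.61136°
cos(B) = (a² + c² − b²)/(2ac) = (9.61 + 243.36 − 187.69)/(2·3.1·15.6) = 65.28/96.72 ≈ 0.674938  ⇒  B ≈ 47.5507°
cos(C) = (a² + b² − c²)/(2ab) = (9.61 + 187.69 − 243.36)/(2·3.1·13.7) = -46.06/84.94 ≈ -0.542265  ⇒  C ≈ 122.838°
Check: A + B + C ≈ 180°

A = 9.611°, B = 47.55°, C = 122.8°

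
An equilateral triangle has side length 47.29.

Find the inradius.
r = Area/s with s the semi-perimeter.
Area = (√3/4)·47.29² = (√3/4)·2236.3441 ≈ 0.433013·2236.3441 ≈ 968.365
s = 3·47.29/2 = 70.935
r ≈ 968.365/70.935 ≈ 13.6514
(Equivalently r = side/(2√3) = 47.29/3.4641 ≈ 13.6514.)

r = 13.65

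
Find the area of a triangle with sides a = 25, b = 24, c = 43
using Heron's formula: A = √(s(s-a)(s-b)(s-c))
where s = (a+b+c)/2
s = (25 + 24 + 43)/2 = 92/2 = 46
s − a = 21, s − b = 22, s − c = 3
s(s−a)(s−b)(s−c) = 46·21·22·3 = 63756
Area = √63756 ≈ 252.5

s = 46.0, Area = 252.5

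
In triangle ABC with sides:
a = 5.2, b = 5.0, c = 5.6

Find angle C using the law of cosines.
c² = a² + b² − 2ab·cos(C)  ⇒  cos(C) = (a² + b² − c²)/(2ab)
cos(C) = (5.2² + 5.0² − 5.6²)/(2·5.2·5.0) = (27.04 + 25 − 31.36)/52 = 20.68/52 ≈ 0.397692
C = arccos(0.397692) ≈ 66.566°

C = 66.57°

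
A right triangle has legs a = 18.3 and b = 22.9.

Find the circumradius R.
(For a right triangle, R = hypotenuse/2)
Hypotenuse c = √(a² + b²) = √(334.89 + 524.41) = √859.3 ≈ 29.3138
R = c/2 ≈ 29.3138/2 ≈ 14.6569

R = 14.66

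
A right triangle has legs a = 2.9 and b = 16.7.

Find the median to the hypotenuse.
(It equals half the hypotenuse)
Hypotenuse c = √(a² + b²) = √(8.41 + 278.89) = √287.3 ≈ 16.9499
Median to hypotenuse = c/2 ≈ 16.9499/2 ≈ 8.47496

Median = 8.475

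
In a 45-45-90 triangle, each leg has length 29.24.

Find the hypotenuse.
In a 45-45-90 triangle the sides are in ratio 1 : 1 : √2, so hypotenuse = leg·√2.
Hypotenuse = 29.24·√2 ≈ 29.24·1.41421 ≈ 41.3516

Hypotenuse = 29.24√2 = 41.35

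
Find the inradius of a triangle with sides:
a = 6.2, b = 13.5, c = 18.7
r = Area/s where s is the semi-perimeter.
s = (6.2 + 13.5 + 18.7)/2 = 38.4/2 = 19.2
Area = √(s(s−a)(s−b)(s−c)) = √(19.2·13·5.7·0.5) ≈ √711.36 ≈ 26.6713
r ≈ 26.6713/19.2 ≈ 1.38913

r = 1.389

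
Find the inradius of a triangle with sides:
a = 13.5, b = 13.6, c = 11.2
r = Area/s where s is the semi-perimeter.
s = (13.5 + 13.6 + 11.2)/2 = 38.3/2 = 19.15
Area = √(s(s−a)(s−b)(s−c)) = √(19.15·5.65·5.55·7.95) ≈ √4773.94 ≈ 69.0937
r ≈ 69.0937/19.15 ≈ 3.60803

r = 3.608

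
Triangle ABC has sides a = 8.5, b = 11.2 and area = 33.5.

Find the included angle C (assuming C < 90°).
Area = ½·a·b·sin(C)  ⇒  sin(C) = 2·Area/(a·b) = 2·33.5/(8.5·11.2) = 67/95.2 ≈ 0.703782
C = arcsin(0.703782) ≈ 44.7312° (taking the acute solution since C < 90°)

C = 44.73°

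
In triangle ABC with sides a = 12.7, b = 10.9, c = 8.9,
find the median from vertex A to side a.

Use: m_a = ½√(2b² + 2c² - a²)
m_a = ½√(2·10.9² + 2·8.9² − 12.7²) = ½√(2·118.81 + 2·79.21 − 161.29) = ½√(237.62 + 158.42 − 161.29) = ½√234.75
√234.75 ≈ 15.3216, so m_a ≈ 7.66078

m_a = 7.661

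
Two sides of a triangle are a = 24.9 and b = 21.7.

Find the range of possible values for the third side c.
Triangle inequality: |a − b| < c < a + b
|a − b| = |24.9 − 21.7| = 3.2
a + b = 24.9 + 21.7 = 46.6

3.2 < c < 46.6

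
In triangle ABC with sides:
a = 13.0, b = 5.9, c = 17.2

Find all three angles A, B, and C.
Law of cosines for each angle (a² = 169, b² = 34.81, c² = 295.84):
cos(A) = (b² + c² − a²)/(2bc) = (34.81 + 295.84 − 169)/(2·5.9·17.2) = 161.65/202.96 ≈ 0.796462  ⇒  A ≈ 37.2064°
cos(B) = (a² + c² − b²)/(2ac) = (169 + 295.84 − 34.81)/(2·13.0·17.2) = 430.03/447.2 ≈ 0.961606  ⇒  B ≈ 15.9284°
cos(C) = (a² + b² − c²)/(2ab) = (169 + 34.81 − 295.84)/(2·13.0·5.9) = -92.03/153.4 ≈ -0.599935  ⇒  C ≈ 126.865°
Check: A + B + C ≈ 180°

A = 37.21°, B = 15.93°, C = 126.9°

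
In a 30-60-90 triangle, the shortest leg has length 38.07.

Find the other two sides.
In a 30-60-90 triangle the sides are in ratio 1 : √3 : 2 (short leg : long leg : hypotenuse).
Long leg = 38.07·√3 ≈ 38.07·1.73205 ≈ 65.9392
Hypotenuse = 2·38.07 = 76.14

Long leg = 38.07√3 = 65.94, Hypotenuse = 76.14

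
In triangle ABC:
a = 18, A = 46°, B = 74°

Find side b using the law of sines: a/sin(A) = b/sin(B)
a/sin(A) = b/sin(B)  ⇒  b = a·sin(B)/sin(A) = 18·sin(74°)/sin(46°)
sin(74°) ≈ 0.961262, sin(46°) ≈ 0.71934
b ≈ 18·0.961262/0.71934 ≈ 17.3027/0.71934 ≈ 24.0536

b = 24.05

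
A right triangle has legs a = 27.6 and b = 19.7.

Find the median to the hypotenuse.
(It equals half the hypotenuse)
Hypotenuse c = √(a² + b²) = √(761.76 + 388.09) = √1149.85 ≈ 33.9094
Median to hypotenuse = c/2 ≈ 33.9094/2 ≈ 16.9547

Median = 16.95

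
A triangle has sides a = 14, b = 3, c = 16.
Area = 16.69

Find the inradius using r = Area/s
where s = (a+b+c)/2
s = (14 + 3 + 16)/2 = 33/2 = 16.5
r = Area/s = 16.69/16.5 ≈ 1.01152

r = 1.012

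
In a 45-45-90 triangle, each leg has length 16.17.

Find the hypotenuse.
In a 45-45-90 triangle the sides are in ratio 1 : 1 : √2, so hypotenuse = leg·√2.
Hypotenuse = 16.17·√2 ≈ 16.17·1.41421 ≈ 22.8678

Hypotenuse = 16.17√2 = 22.87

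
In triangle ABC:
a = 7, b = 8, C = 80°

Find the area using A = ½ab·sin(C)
A = ½·a·b·sin(C) = ½·7·8·sin(80°)
sin(80°) ≈ 0.984808
A ≈ ½·56·0.984808 = 28·0.984808 ≈ 27.5746

Area = 27.57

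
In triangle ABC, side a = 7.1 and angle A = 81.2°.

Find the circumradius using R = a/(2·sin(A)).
R = a/(2·sin(A)) = 7.1/(2·sin(81.2°))
sin(81.2°) ≈ 0.988228
R ≈ 7.1/(2·0.988228) = 7.1/1.97646 ≈ 3.59229

R = 3.592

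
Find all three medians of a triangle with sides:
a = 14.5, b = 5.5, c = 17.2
Median formula: m_a = ½√(2b² + 2c² − a²) (and cyclically). a² = 210.25, b² = 30.25, c² = 295.84.
m_a = ½√(2·30.25 + 2·295.84 − 210.25) = ½√441.93 ≈ ½·21.0221 ≈ 10.5111
m_b = ½√(2·210.25 + 2·295.84 − 30.25) = ½√981.93 ≈ ½·31.3358 ≈ 15.6679
m_c = ½√(2·210.25 + 2·30.25 − 295.84) = ½√185.16 ≈ ½·13.6074 ≈ 6.80368

m_a = 10.51, m_b = 15.67, m_c = 6.804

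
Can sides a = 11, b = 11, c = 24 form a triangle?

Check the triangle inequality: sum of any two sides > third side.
a + b vs c: 11 + 11 = 22 ≤ 24  ✗
a + c vs b: 11 + 24 = 35 > 11  ✓
b + c vs a: 11 + 24 = 35 > 11  ✓

No: 11 + 11 = 22 is not > 24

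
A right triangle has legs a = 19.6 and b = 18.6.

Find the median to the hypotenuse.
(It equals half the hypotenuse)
Hypotenuse c = √(a² + b²) = √(384.16 + 345.96) = √730.12 ≈ 27.0207
Median to hypotenuse = c/2 ≈ 27.0207/2 ≈ 13.5104

Median = 13.51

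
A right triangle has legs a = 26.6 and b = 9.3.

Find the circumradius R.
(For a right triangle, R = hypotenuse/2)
Hypotenuse c = √(a² + b²) = √(707.56 + 86.49) = √794.05 ≈ 28.1789
R = c/2 ≈ 28.1789/2 ≈ 14.0894

R = 14.09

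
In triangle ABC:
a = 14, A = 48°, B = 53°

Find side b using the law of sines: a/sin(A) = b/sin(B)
a/sin(A) = b/sin(B)  ⇒  b = a·sin(B)/sin(A) = 14·sin(53°)/sin(48°)
sin(53°) ≈ 0.798636, sin(48°) ≈ 0.743145
b ≈ 14·0.798636/0.743145 ≈ 11.1809/0.743145 ≈ 15.0454

b = 15.05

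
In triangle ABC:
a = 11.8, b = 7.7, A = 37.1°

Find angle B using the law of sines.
a/sin(A) = b/sin(B)  ⇒  sin(B) = b·sin(A)/a = 7.7·sin(37.1°)/11.8
sin(37.1°) ≈ 0.603208
sin(B) ≈ 7.7·0.603208/11.8 ≈ 4.6447/11.8 ≈ 0.393619
B = arcsin(0.393619) ≈ 23.1799°
(Since b ≤ a we need B ≤ A, so the obtuse alternative 180° − 23.1799° ≈ 156.82° is rejected.)

B = 23.18°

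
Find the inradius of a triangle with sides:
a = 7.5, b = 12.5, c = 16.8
r = Area/s where s is the semi-perimeter.
s = (7.5 + 12.5 + 16.8)/2 = 36.8/2 = 18.4
Area = √(s(s−a)(s−b)(s−c)) = √(18.4·10.9·5.9·1.6) ≈ √1893.29 ≈ 43.5119
r ≈ 43.5119/18.4 ≈ 2.36478

r = 2.365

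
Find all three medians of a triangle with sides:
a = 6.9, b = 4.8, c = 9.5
Median formula: m_a = ½√(2b² + 2c² − a²) (and cyclically). a² = 47.61, b² = 23.04, c² = 90.25.
m_a = ½√(2·23.04 + 2·90.25 − 47.61) = ½√178.97 ≈ ½·13.378 ≈ 6.68898
m_b = ½√(2·47.61 + 2·90.25 − 23.04) = ½√252.68 ≈ ½·15.8959 ≈ 7.94796
m_c = ½√(2·47.61 + 2·23.04 − 90.25) = ½√51.05 ≈ ½·7.14493 ≈ 3.57246

m_a = 6.689, m_b = 7.948, m_c = 3.572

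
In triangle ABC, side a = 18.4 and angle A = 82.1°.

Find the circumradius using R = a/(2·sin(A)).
R = a/(2·sin(A)) = 18.4/(2·sin(82.1°))
sin(82.1°) ≈ 0.990509
R ≈ 18.4/(2·0.990509) = 18.4/1.98102 ≈ 9.28815

R = 9.288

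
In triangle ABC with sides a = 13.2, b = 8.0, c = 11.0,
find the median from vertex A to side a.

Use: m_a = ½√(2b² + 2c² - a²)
m_a = ½√(2·8.0² + 2·11.0² − 13.2²) = ½√(2·64 + 2·121 − 174.24) = ½√(128 + 242 − 174.24) = ½√195.76
√195.76 ≈ 13.9914, so m_a ≈ 6.99571

m_a = 6.996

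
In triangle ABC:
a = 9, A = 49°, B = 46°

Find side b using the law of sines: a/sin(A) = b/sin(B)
a/sin(A) = b/sin(B)  ⇒  b = a·sin(B)/sin(A) = 9·sin(46°)/sin(49°)
sin(46°) ≈ 0.71934, sin(49°) ≈ 0.75471
b ≈ 9·0.71934/0.75471 ≈ 6.47406/0.75471 ≈ 8.57821

b = 8.578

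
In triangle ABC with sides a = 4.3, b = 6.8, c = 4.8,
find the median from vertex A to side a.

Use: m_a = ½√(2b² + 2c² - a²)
m_a = ½√(2·6.8² + 2·4.8² − 4.3²) = ½√(2·46.24 + 2·23.04 − 18.49) = ½√(92.48 + 46.08 − 18.49) = ½√120.07
√120.07 ≈ 10.9576, so m_a ≈ 5.47882

m_a = 5.479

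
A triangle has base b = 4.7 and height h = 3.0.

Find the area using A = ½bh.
A = ½·b·h = ½·4.7·3.0 = ½·14.1 = 7.05

Area = 7.05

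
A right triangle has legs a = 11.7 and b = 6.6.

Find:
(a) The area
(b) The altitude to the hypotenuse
(a) The legs are perpendicular, so Area = ½·a·b = ½·11.7·6.6 = ½·77.22 = 38.61
(b) Hypotenuse c = √(a² + b²) = √(136.89 + 43.56) = √180.45 ≈ 13.4332
    Area = ½·c·h_c  ⇒  h_c = 2·Area/c = 77.22/13.4332 ≈ 5.74846

Area = 38.61, h_c = 5.748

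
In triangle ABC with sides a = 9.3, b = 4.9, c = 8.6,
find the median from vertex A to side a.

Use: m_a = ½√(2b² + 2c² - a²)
m_a = ½√(2·4.9² + 2·8.6² − 9.3²) = ½√(2·24.01 + 2·73.96 − 86.49) = ½√(48.02 + 147.92 − 86.49) = ½√109.45
√109.45 ≈ 10.4618, so m_a ≈ 5.23092

m_a = 5.231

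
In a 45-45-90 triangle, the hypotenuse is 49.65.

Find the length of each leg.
In a 45-45-90 triangle hypotenuse = leg·√2, so leg = hypotenuse/√2.
Leg = 49.65/√2 ≈ 49.65/1.41421 ≈ 35.1079

Each leg = 35.11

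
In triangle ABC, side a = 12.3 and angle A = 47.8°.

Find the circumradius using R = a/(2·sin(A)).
R = a/(2·sin(A)) = 12.3/(2·sin(47.8°))
sin(47.8°) ≈ 0.740805
R ≈ 12.3/(2·0.740805) = 12.3/1.48161 ≈ 8.30178

R = 8.302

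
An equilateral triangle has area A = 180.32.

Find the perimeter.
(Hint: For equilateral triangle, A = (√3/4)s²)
A = (√3/4)s²  ⇒  s² = 4A/√3 = 4·180.32/√3 = 721.28/1.73205 ≈ 416.431
s ≈ √416.431 ≈ 20.4066
Perimeter = 3s ≈ 3·20.4066 ≈ 61.2199

Perimeter = 61.22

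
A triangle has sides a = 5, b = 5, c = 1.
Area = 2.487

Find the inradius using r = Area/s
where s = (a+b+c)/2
s = (5 + 5 + 1)/2 = 11/2 = 5.5
r = Area/s = 2.487/5.5 ≈ 0.452182

r = 0.4522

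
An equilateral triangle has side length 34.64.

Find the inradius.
r = Area/s with s the semi-perimeter.
Area = (√3/4)·34.64² = (√3/4)·1199.9296 ≈ 0.433013·1199.9296 ≈ 519.585
s = 3·34.64/2 = 51.96
r ≈ 519.585/51.96 ≈ 9.99971
(Equivalently r = side/(2√3) = 34.64/3.4641 ≈ 9.99971.)

r = 10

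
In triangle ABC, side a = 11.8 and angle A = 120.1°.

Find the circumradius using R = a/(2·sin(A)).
R = a/(2·sin(A)) = 11.8/(2·sin(120.1°))
sin(120.1°) ≈ 0.865151
R ≈ 11.8/(2·0.865151) = 11.8/1.7303 ≈ 6.81962

R = 6.82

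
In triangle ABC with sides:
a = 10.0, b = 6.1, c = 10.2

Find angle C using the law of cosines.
c² = a² + b² − 2ab·cos(C)  ⇒  cos(C) = (a² + b² − c²)/(2ab)
cos(C) = (10.0² + 6.1² − 10.2²)/(2·10.0·6.1) = (100 + 37.21 − 104.04)/122 = 33.17/122 ≈ 0.271885
C = arccos(0.271885) ≈ 74.2235°

C = 74.22°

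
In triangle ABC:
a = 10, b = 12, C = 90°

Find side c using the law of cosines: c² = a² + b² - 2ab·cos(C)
c² = 10² + 12² − 2·10·12·cos(90°)
cos(90°) ≈ 0
c² ≈ 100 + 144 − 240·(0) ≈ 244 − 0 ≈ 244
c ≈ √244 ≈ 15.6205

c = 15.62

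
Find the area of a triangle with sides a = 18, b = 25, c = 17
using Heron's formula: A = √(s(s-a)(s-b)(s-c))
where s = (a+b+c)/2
s = (18 + 25 + 17)/2 = 60/2 = 30
s − a = 12, s − b = 5, s − c = 13
s(s−a)(s−b)(s−c) = 30·12·5·13 = 23400
Area = √23400 ≈ 152.971

s = 30.0, Area = 153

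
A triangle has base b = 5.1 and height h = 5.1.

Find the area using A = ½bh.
A = ½·b·h = ½·5.1·5.1 = ½·26.01 = 13.005

Area = 13.005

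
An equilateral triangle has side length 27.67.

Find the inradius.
r = Area/s with s the semi-perimeter.
Area = (√3/4)·27.67² = (√3/4)·765.6289 ≈ 0.433013·765.6289 ≈ 331.527
s = 3·27.67/2 = 41.505
r ≈ 331.527/41.505 ≈ 7.98764
(Equivalently r = side/(2√3) = 27.67/3.4641 ≈ 7.98764.)

r = 7.988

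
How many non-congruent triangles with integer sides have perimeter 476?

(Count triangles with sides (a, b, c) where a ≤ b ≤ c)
Let a ≤ b ≤ c with a + b + c = 476. The only binding inequality is a + b > c, i.e. 476 − c > c, so c < 476/2; and c ≥ 476/3 since c is the largest side.
So 159 ≤ c ≤ 237. For each c, b runs from ⌈(476 − c)/2⌉ up to c (then a = 476 − b − c satisfies 1 ≤ a ≤ b automatically), giving c − ⌈(476 − c)/2⌉ + 1 choices.
Summing over c: 1 + 3 + 4 + 6 + … + 117 + 118  (79 terms, c = 159, …, 237) = 4720
Check (closed form: nearest integer to p²/48 for even p, (p+3)²/48 for odd p): 476²/48 = 226576/48 ≈ 4720.33 → 4720

4720 triangles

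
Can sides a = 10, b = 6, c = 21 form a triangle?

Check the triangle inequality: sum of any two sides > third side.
a + b vs c: 10 + 6 = 16 ≤ 21  ✗
a + c vs b: 10 + 21 = 31 > 6  ✓
b + c vs a: 6 + 21 = 27 > 10  ✓

No: 10 + 6 = 16 is not > 21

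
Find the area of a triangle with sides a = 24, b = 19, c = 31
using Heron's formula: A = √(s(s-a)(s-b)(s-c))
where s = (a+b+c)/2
s = (24 + 19 + 31)/2 = 74/2 = 37
s − a = 13, s − b = 18, s − c = 6
s(s−a)(s−b)(s−c) = 37·13·18·6 = 51948
Area = √51948 ≈ 227.921

s = 37.0, Area = 227.9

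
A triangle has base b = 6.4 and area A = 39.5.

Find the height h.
A = ½·b·h  ⇒  h = 2A/b = 2·39.5/6.4 = 79/6.4 ≈ 12.3438

h = 12.34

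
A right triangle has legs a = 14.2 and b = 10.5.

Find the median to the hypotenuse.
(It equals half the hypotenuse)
Hypotenuse c = √(a² + b²) = √(201.64 + 110.25) = √311.89 ≈ 17.6604
Median to hypotenuse = c/2 ≈ 17.6604/2 ≈ 8.8302

Median = 8.83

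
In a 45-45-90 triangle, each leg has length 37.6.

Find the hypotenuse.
In a 45-45-90 triangle the sides are in ratio 1 : 1 : √2, so hypotenuse = leg·√2.
Hypotenuse = 37.6·√2 ≈ 37.6·1.41421 ≈ 53.1744

Hypotenuse = 37.6√2 = 53.17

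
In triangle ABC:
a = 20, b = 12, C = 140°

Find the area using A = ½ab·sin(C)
A = ½·a·b·sin(C) = ½·20·12·sin(140°)
sin(140°) ≈ 0.642788
A ≈ ½·240·0.642788 = 120·0.642788 ≈ 77.1345

Area = 77.13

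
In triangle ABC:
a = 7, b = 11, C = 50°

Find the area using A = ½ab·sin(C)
A = ½·a·b·sin(C) = ½·7·11·sin(50°)
sin(50°) ≈ 0.766044
A ≈ ½·77·0.766044 = 38.5·0.766044 ≈ 29.4927

Area = 29.49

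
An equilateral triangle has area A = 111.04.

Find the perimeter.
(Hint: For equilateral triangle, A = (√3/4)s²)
A = (√3/4)s²  ⇒  s² = 4A/√3 = 4·111.04/√3 = 444.16/1.73205 ≈ 256.436
s ≈ √256.436 ≈ 16.0136
Perimeter = 3s ≈ 3·16.0136 ≈ 48.0408

Perimeter = 48.04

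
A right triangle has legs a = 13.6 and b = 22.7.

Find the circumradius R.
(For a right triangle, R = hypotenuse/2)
Hypotenuse c = √(a² + b²) = √(184.96 + 515.29) = √700.25 ≈ 26.4622
R = c/2 ≈ 26.4622/2 ≈ 13.2311

R = 13.23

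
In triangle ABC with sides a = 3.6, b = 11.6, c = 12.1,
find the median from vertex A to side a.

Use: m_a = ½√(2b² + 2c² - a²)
m_a = ½√(2·11.6² + 2·12.1² − 3.6²) = ½√(2·134.56 + 2·146.41 − 12.96) = ½√(269.12 + 292.82 − 12.96) = ½√548.98
√548.98 ≈ 23.4303, so m_a ≈ 11.7152

m_a = 11.72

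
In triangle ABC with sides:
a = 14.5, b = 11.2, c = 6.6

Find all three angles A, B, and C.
Law of cosines for each angle (a² = 210.25, b² = 125.44, c² = 43.56):
cos(A) = (b² + c² − a²)/(2bc) = (125.44 + 43.56 − 210.25)/(2·11.2·6.6) = -41.25/147.84 ≈ -0.279018  ⇒  A ≈ 106.202°
cos(B) = (a² + c² − b²)/(2ac) = (210.25 + 43.56 − 125.44)/(2·14.5·6.6) = 128.37/191.4 ≈ 0.67069  ⇒  B ≈ 47.8797°
cos(C) = (a² + b² − c²)/(2ab) = (210.25 + 125.44 − 43.56)/(2·14.5·11.2) = 292.13/324.8 ≈ 0.899415  ⇒  C ≈ 25.9187°
Check: A + B + C ≈ 180°

A = 106.2°, B = 47.88°, C = 25.92°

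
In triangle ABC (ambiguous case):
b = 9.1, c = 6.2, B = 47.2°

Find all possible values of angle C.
b/sin(B) = c/sin(C)  ⇒  sin(C) = c·sin(B)/b = 6.2·sin(47.2°)/9.1
sin(47.2°) ≈ 0.73373
sin(C) ≈ 6.2·0.73373/9.1 ≈ 4.54913/9.1 ≈ 0.499904
Candidate 1: C₁ = arcsin(0.499904) ≈ 29.9936°  →  A = 180° − 47.2° − 29.9936° ≈ 102.806° > 0, valid
Candidate 2: C₂ = 180° − C₁ ≈ 150.006°  →  A = 180° − 47.2° − 150.006° ≈ -17.2064° ≤ 0, not a valid triangle

C = 29.99° (one solution)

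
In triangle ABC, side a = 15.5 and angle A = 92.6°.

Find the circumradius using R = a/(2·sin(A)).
R = a/(2·sin(A)) = 15.5/(2·sin(92.6°))
sin(92.6°) ≈ 0.998971
R ≈ 15.5/(2·0.998971) = 15.5/1.99794 ≈ 7.75799

R = 7.758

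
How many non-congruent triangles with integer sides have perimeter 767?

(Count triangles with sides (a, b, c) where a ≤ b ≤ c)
Let a ≤ b ≤ c with a + b + c = 767. The only binding inequality is a + b > c, i.e. 767 − c > c, so c < 767/2; and c ≥ 767/3 since c is the largest side.
So 256 ≤ c ≤ 383. For each c, b runs from ⌈(767 − c)/2⌉ up to c (then a = 767 − b − c satisfies 1 ≤ a ≤ b automatically), giving c − ⌈(767 − c)/2⌉ + 1 choices.
Summing over c: 1 + 3 + 4 + 6 + … + 190 + 192  (128 terms, c = 256, …, 383) = 12352
Check (closed form: nearest integer to p²/48 for even p, (p+3)²/48 for odd p): (767+3)²/48 = 770²/48 = 592900/48 ≈ 12352.08 → 12352

12352 triangles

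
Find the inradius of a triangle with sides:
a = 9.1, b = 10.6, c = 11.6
r = Area/s where s is the semi-perimeter.
s = (9.1 + 10.6 + 11.6)/2 = 31.3/2 = 15.65
Area = √(s(s−a)(s−b)(s−c)) = √(15.65·6.55·5.05·4.05) ≈ √2096.53 ≈ 45.7879
r ≈ 45.7879/15.65 ≈ 2.92575

r = 2.926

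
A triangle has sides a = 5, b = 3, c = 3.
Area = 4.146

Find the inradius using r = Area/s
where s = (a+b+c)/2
s = (5 + 3 + 3)/2 = 11/2 = 5.5
r = Area/s = 4.146/5.5 ≈ 0.753818

r = 0.7538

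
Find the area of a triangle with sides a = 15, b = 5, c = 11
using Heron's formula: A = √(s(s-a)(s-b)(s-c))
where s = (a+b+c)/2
s = (15 + 5 + 11)/2 = 31/2 = 15.5
s − a = 0.5, s − b = 10.5, s − c = 4.5
s(s−a)(s−b)(s−c) = 15.5·0.5·10.5·4.5 = 366.1875
Area = √366.1875 ≈ 19.136

s = 15.5, Area = 19.14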